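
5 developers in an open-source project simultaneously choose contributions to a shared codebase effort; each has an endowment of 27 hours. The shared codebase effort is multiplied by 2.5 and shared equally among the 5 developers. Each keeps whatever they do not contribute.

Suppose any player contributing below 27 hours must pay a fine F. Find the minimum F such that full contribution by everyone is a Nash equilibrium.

Given the others contribute fully, the best deviation is to contribute 0 (any partial contribution still incurs the fine and gives up units whose private return 0.5000 is below 1).
Deviating from 27 to 0 saves 27 hours but forfeits the deviator's share of the drop in the shared codebase effort: 2.5/5 × 27 = 13.50.
So the deviation gain is 27 − 13.50 = 13.50, and the fine must be at least 13.50 hours to wipe it out.

13.50 hours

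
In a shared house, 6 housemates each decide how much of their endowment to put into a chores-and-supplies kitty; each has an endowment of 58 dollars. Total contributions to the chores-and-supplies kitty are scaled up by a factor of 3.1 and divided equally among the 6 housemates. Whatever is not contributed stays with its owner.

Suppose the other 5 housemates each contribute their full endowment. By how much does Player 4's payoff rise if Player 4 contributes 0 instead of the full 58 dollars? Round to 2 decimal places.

28.03 dollars

Switching from a contribution of 58 to 0 lets Player 4 keep an extra 58 dollars, but lowers the chores-and-supplies kitty by 58, which costs Player 4 their own share of that drop: 3.1/6 × 58 = 29.97.
Net gain = 58 − 29.97 = 28.03. The private return per contributed unit (0.5167) is below 1, so free-riding is indeed the best response regardless of what the others do.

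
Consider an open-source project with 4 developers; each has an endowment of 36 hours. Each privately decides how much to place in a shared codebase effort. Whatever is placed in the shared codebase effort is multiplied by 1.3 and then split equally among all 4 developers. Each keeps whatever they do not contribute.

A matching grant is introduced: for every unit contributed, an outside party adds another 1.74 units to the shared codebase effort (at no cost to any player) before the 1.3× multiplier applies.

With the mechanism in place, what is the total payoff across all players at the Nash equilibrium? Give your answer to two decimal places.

With the mechanism, a contributed unit returns 1.3 × 2.74 / 4 = 0.8905 per unit of net cost — still below 1 — so contributing 0 remains dominant for every player.
Everyone keeps their endowment and the group total is 4 × 36 = 144.

144.00 hours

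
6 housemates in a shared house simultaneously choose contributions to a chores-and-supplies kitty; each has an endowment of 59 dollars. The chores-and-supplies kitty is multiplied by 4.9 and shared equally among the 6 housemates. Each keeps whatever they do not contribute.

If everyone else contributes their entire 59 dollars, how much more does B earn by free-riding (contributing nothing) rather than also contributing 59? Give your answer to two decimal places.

10.82 dollars

Switching from a contribution of 59 to 0 lets B keep an extra 59 dollars, but lowers the chores-and-supplies kitty by 59, which costs B their own share of that drop: 4.9/6 × 59 = 48.18.
Net gain = 59 − 48.18 = 10.82. The private return per contributed unit (0.8167) is below 1, so free-riding is indeed the best response regardless of what the others do.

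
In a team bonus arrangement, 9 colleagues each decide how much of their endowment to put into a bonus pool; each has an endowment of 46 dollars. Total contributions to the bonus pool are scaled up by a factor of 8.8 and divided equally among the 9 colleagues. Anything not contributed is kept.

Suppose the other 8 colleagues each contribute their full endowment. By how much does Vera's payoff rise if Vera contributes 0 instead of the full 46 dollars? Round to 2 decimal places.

Switching from a contribution of 46 to 0 lets Vera keep an extra 46 dollars, but lowers the bonus pool by 46, which costs Vera their own share of that drop: 8.8/9 × 46 = 44.98.
Net gain = 46 − 44.98 = 1.02. The private return per contributed unit (0.9778) is below 1, so free-riding is indeed the best response regardless of what the others do.

1.02 dollars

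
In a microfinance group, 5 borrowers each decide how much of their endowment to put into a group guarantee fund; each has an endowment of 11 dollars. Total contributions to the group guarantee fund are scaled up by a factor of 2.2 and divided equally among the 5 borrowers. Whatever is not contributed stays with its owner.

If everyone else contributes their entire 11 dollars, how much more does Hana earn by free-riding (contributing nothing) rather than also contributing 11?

Switching from a contribution of 11 to 0 lets Hana keep an extra 11 dollars, but lowers the group guarantee fund by 11, which costs Hana their own share of that drop: 2.2/5 × 11 = 4.84.
Net gain = 11 − 4.84 = 6.16. The private return per contributed unit (0.4400) is below 1, so free-riding is indeed the best response regardless of what the others do.

6.16 dollars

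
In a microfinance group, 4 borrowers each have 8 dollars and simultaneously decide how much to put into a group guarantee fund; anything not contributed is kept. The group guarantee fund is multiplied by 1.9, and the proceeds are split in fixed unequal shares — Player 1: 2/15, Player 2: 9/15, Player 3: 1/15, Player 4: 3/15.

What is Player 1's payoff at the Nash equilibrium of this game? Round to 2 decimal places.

Player j's private return per contributed unit is 1.9 × (j's share). Contributing is weakly dominant for j when that share is at least 1/1.9 = 0.5263, and contributing 0 is dominant otherwise.
Player 2 alone (share 9/15) is above the threshold, contributing 8; the remaining 3 contribute 0. Total contributed: 8.
Player 1 keeps 8 and receives 1.9 × 8 × 2/15 = 2.03 from the group guarantee fund, for a payoff of 10.03.

10.03 dollars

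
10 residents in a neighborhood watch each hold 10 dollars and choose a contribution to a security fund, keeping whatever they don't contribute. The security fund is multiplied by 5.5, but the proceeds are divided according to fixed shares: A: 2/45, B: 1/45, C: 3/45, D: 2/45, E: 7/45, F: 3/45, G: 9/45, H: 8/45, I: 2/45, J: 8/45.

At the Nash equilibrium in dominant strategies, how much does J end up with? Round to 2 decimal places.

For player j, contributing a unit is worthwhile iff 5.5 × (j's share) ≥ 1, i.e. iff j's share is at least 0.1818.
The only share above 0.1818 is G's 9/45, contributing 10; the remaining 9 contribute 0. Total contributed: 10.
J keeps 10 and receives 5.5 × 10 × 8/45 = 9.78 from the security fund, for a payoff of 19.78.

19.78 dollars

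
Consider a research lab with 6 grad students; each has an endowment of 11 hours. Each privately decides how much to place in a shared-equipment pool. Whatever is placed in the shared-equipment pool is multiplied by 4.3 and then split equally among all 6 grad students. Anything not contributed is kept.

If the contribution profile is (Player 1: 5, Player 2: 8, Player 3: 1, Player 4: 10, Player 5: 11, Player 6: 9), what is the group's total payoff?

211.20 hours

Total contributed: 5 + 8 + 1 + 10 + 11 + 9 = 44; total kept: 6 × 11 − 44 = 22.
The shared-equipment pool pays out 4.3 × 44 = 189.20 in aggregate.
Group total = 22 + 189.20 = 211.20.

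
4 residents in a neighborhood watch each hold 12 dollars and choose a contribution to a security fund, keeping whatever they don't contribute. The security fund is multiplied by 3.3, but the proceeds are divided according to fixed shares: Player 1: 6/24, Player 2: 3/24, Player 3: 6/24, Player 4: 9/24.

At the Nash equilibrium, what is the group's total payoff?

75.60 dollars

A player with share s gets back 3.3·s per unit contributed, so full contribution is dominant for anyone with s > 1/3.3 = 0.3030 and zero contribution is dominant for anyone below.
The only share above 0.3030 is Player 4's 9/24, contributing 12; the remaining 3 contribute 0. Total contributed: 12.
The security fund pays out 3.3 × 12 = 39.60 in total (split across the unequal shares, but the aggregate is all that matters for the group sum).
The 3 free-riders keep 12 each, adding 36. Group total = 36 + 39.60 = 75.60.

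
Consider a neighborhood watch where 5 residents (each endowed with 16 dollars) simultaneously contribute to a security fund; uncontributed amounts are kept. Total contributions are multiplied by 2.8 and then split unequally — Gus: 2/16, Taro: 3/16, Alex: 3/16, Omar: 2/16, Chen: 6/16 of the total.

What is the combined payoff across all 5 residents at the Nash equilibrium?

A player with share s gets back 2.8·s per unit contributed, so full contribution is dominant for anyone with s > 1/2.8 = 0.3571 and zero contribution is dominant for anyone below.
Only Chen (6/16) clears that bar, contributing 16; the remaining 4 contribute 0. Total contributed: 16.
The security fund pays out 2.8 × 16 = 44.80 in total (split across the unequal shares, but the aggregate is all that matters for the group sum).
The 4 free-riders keep 16 each, adding 64. Group total = 64 + 44.80 = 108.80.

108.80 dollars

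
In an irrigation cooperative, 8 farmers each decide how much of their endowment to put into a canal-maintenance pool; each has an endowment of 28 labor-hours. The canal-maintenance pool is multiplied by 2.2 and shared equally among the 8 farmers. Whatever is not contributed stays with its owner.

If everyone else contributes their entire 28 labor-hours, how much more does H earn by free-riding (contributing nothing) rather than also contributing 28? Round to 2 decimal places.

Switching from a contribution of 28 to 0 lets H keep an extra 28 labor-hours, but lowers the canal-maintenance pool by 28, which costs H their own share of that drop: 2.2/8 × 28 = 7.70.
Net gain = 28 − 7.70 = 20.30. The private return per contributed unit (0.2750) is below 1, so free-riding is indeed the best response regardless of what the others do.

20.30 labor-hours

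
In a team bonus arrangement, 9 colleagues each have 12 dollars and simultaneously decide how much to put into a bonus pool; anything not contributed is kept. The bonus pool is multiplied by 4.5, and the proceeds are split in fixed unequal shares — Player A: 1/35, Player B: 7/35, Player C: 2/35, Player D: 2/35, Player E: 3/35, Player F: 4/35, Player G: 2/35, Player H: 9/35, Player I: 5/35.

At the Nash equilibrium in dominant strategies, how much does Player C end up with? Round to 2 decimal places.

15.09 dollars

Player j's private return per contributed unit is 4.5 × (j's share). Contributing is weakly dominant for j when that share is at least 1/4.5 = 0.2222, and contributing 0 is dominant otherwise.
The only share above 0.2222 is Player H's 9/35, contributing 12; the remaining 8 contribute 0. Total contributed: 12.
Player C keeps 12 and receives 4.5 × 12 × 2/35 = 3.09 from the bonus pool, for a payoff of 15.09.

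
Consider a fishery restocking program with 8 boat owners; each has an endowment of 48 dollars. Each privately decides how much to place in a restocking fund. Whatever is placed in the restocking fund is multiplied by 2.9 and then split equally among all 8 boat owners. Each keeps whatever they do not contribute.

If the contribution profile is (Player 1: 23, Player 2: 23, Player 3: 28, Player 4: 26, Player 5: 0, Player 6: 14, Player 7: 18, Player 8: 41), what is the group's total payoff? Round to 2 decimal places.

Total contributed: 23 + 23 + 28 + 26 + 0 + 14 + 18 + 41 = 173; total kept: 8 × 48 − 173 = 211.
The restocking fund pays out 2.9 × 173 = 501.70 in aggregate.
Group total = 211 + 501.70 = 712.70.

712.70 dollars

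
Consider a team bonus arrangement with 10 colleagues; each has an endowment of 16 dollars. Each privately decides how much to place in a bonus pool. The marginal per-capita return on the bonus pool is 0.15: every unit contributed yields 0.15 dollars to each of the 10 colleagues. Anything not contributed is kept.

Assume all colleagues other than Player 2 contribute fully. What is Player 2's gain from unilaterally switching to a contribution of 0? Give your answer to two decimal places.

13.60 dollars

Switching from a contribution of 16 to 0 lets Player 2 keep an extra 16 dollars, but lowers the bonus pool by 16, which costs Player 2 their own share of that drop: 0.15 × 16 = 2.40.
Net gain = 16 − 2.40 = 13.60. The private return per contributed unit (0.15) is below 1, so free-riding is indeed the best response regardless of what the others do.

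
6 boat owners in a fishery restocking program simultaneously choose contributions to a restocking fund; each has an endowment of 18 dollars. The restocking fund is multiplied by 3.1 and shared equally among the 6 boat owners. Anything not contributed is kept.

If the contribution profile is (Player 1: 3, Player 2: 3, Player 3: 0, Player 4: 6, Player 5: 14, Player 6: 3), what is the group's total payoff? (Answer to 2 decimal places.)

Total contributed: 3 + 3 + 0 + 6 + 14 + 3 = 29; total kept: 6 × 18 − 29 = 79.
The restocking fund pays out 3.1 × 29 = 89.90 in aggregate.
Group total = 79 + 89.90 = 168.90.

168.90 dollars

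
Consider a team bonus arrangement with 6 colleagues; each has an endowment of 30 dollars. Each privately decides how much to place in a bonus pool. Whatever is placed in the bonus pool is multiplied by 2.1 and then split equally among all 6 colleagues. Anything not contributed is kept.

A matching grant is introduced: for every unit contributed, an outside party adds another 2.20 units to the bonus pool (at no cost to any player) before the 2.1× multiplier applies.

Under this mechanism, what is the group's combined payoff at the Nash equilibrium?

1209.60 dollars

With the mechanism, a contributed unit returns 2.1 × 3.20 / 6 = 1.1200 per unit of net cost to the contributor — now above 1 — so contributing fully is weakly dominant for every player.
So the Nash equilibrium is full contribution by all 6; the group earns 2.1 × 3.20 × 180 = 1209.60.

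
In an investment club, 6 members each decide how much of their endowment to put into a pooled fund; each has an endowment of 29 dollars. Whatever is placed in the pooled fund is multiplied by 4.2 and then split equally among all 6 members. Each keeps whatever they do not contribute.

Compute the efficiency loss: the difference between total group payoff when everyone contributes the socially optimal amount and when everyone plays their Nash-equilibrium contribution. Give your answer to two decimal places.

556.80 dollars

Each contributed unit returns 4.2/6 = 0.7000 to its contributor — below 1 — so contributing 0 is dominant for every player. At the Nash equilibrium everyone keeps their 29, and the group total is 6 × 29 = 174.
Each contributed unit returns 4.200 to the group as a whole (0.7000 to each of 6 players), which exceeds 1, so the social optimum is full contribution: group total = 4.200 × 174 = 730.80.
Efficiency loss = 730.80 − 174 = 556.80.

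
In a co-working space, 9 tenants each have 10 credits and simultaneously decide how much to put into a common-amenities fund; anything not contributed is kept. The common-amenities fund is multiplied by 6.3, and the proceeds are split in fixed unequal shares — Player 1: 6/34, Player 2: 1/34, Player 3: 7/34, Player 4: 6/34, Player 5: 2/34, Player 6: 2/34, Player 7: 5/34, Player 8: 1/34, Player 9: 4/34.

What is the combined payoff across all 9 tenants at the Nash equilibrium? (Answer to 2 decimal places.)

Each unit j contributes comes back to j as 6.3 × (j's share), so j prefers to contribute only if that share exceeds 1/6.3 = 0.1587; otherwise keeping the unit dominates.
Player 1, Player 3 and Player 4 clear that bar, contributing 10 each; the remaining 6 contribute 0. Total contributed: 30.
The common-amenities fund pays out 6.3 × 30 = 189.00 in total (split across the unequal shares, but the aggregate is all that matters for the group sum).
The 6 free-riders keep 10 each, adding 60. Group total = 60 + 189.00 = 249.00.

249.00 credits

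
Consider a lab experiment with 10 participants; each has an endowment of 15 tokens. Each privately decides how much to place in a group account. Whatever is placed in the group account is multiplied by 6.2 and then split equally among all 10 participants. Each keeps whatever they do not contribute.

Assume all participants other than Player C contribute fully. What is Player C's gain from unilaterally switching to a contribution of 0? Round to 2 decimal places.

Switching from a contribution of 15 to 0 lets Player C keep an extra 15 tokens, but lowers the group account by 15, which costs Player C their own share of that drop: 6.2/10 × 15 = 9.30.
Net gain = 15 − 9.30 = 5.70. The private return per contributed unit (0.6200) is below 1, so free-riding is indeed the best response regardless of what the others do.

5.70 tokens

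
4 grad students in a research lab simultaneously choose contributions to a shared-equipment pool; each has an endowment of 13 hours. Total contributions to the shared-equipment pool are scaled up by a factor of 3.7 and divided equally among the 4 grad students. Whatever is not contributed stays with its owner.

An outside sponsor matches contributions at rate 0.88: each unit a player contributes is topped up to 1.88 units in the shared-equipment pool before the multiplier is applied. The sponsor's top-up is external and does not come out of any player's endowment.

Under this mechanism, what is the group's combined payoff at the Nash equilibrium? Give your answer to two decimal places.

The effective private return per unit is now 3.7 × 1.88 / 4 = 1.7390 > 1, so every player's dominant strategy flips to full contribution.
So the Nash equilibrium is full contribution by all 4; the group earns 3.7 × 1.88 × 52 = 361.71.

361.71 hours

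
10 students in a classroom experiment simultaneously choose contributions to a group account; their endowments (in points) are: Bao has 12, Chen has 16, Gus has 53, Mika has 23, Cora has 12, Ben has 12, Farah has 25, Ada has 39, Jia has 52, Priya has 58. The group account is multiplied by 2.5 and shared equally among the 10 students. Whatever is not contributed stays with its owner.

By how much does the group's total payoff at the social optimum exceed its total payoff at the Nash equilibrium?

453.00 points

The private return per contributed unit is 2.5/10 = 0.2500 < 1 for every player regardless of endowment, so the Nash equilibrium is zero contribution and the group total is Σ E_j = 12 + 16 + 53 + 23 + 12 + 12 + 25 + 39 + 52 + 58 = 302.
Each contributed unit returns 2.500 to the group, so the social optimum is full contribution by everyone: group total = 2.500 × 302 = 755.00.
Efficiency loss = (2.500 − 1) × 302 = 453.00.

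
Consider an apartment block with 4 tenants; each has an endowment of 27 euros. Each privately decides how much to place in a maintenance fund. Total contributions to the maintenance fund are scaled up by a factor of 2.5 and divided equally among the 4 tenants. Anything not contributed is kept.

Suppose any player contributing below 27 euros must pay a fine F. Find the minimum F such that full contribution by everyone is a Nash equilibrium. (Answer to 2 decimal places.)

Given the others contribute fully, the best deviation is to contribute 0 (any partial contribution still incurs the fine and gives up units whose private return 0.6250 is below 1).
Deviating from 27 to 0 saves 27 euros but forfeits the deviator's share of the drop in the maintenance fund: 2.5/4 × 27 = 16.87.
So the deviation gain is 27 − 16.87 = 10.13, and the fine must be at least 10.13 euros to wipe it out.

10.13 euros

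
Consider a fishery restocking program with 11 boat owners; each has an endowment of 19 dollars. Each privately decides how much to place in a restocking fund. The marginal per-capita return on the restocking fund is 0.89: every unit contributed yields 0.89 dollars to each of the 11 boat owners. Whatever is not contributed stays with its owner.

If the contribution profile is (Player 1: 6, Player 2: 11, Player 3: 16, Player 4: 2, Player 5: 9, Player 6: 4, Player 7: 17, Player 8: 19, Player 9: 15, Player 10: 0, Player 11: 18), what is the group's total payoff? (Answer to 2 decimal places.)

Total contributed: 6 + 11 + 16 + 2 + 9 + 4 + 17 + 19 + 15 + 0 + 18 = 117; total kept: 11 × 19 − 117 = 92.
The restocking fund pays out 0.89 × 11 × 117 = 1145.43 in aggregate.
Group total = 92 + 1145.43 = 1237.43.

1237.43 dollars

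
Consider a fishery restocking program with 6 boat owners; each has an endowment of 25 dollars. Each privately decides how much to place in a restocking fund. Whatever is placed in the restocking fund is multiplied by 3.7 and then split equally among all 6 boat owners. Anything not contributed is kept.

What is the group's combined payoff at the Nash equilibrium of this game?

Each contributed unit returns 3.7/6 = 0.6167 to its contributor — below 1 — so contributing 0 is dominant for every player. At the Nash equilibrium everyone keeps their 25, and the group total is 6 × 25 = 150.

150.00 dollars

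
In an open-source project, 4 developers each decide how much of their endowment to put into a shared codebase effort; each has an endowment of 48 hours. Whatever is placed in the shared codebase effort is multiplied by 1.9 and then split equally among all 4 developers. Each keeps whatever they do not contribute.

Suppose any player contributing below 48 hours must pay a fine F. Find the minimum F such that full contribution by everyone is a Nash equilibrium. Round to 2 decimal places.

25.20 hours

Given the others contribute fully, the best deviation is to contribute 0 (any partial contribution still incurs the fine and gives up units whose private return 0.4750 is below 1).
Deviating from 48 to 0 saves 48 hours but forfeits the deviator's share of the drop in the shared codebase effort: 1.9/4 × 48 = 22.80.
So the deviation gain is 48 − 22.80 = 25.20, and the fine must be at least 25.20 hours to wipe it out.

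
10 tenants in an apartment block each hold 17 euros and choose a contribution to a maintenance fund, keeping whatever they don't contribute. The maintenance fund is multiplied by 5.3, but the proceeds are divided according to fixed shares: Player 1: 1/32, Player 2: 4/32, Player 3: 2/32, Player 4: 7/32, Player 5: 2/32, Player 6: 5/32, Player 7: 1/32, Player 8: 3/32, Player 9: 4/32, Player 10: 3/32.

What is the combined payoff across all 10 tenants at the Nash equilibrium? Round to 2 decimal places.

Each unit j contributes comes back to j as 5.3 × (j's share), so j prefers to contribute only if that share exceeds 1/5.3 = 0.1887; otherwise keeping the unit dominates.
Only Player 4 (7/32) clears that bar, contributing 17; the remaining 9 contribute 0. Total contributed: 17.
The maintenance fund pays out 5.3 × 17 = 90.10 in total (split across the unequal shares, but the aggregate is all that matters for the group sum).
The 9 free-riders keep 17 each, adding 153. Group total = 153 + 90.10 = 243.10.

243.10 euros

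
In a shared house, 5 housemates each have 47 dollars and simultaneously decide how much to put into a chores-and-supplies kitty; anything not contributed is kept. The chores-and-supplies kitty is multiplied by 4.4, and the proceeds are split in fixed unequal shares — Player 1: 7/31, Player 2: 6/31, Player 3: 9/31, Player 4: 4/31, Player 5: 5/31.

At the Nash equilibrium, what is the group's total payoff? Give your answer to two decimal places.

394.80 dollars

For player j, contributing a unit is worthwhile iff 4.4 × (j's share) ≥ 1, i.e. iff j's share is at least 0.2273.
The only share above 0.2273 is Player 3's 9/31, contributing 47; the remaining 4 contribute 0. Total contributed: 47.
The chores-and-supplies kitty pays out 4.4 × 47 = 206.80 in total (split across the unequal shares, but the aggregate is all that matters for the group sum).
The 4 free-riders keep 47 each, adding 188. Group total = 188 + 206.80 = 394.80.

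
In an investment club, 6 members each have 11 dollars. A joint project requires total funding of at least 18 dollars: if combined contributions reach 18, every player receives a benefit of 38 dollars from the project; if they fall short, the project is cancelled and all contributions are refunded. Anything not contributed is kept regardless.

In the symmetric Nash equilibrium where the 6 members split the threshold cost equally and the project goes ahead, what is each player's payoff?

46 dollars

Equal share of the threshold: 18/6 = 3.
At this profile no one gains by cutting their contribution: any cut drops the total below 18, the project is cancelled, contributions are refunded, and the deviator ends with 11, which is less than 11 − 3 + 38 = 46. Contributing more than 3 just wastes the excess. So contributing exactly 3 is a best response.
Each player's payoff: 11 − 3 + 38 = 46.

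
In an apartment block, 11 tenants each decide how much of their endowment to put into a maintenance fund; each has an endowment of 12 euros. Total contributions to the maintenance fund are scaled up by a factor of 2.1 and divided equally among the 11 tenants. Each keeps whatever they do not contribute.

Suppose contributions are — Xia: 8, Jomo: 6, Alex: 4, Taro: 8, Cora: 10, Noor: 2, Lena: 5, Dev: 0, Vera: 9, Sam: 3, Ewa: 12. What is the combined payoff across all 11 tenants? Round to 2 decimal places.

205.70 euros

Total contributed: 8 + 6 + 4 + 8 + 10 + 2 + 5 + 0 + 9 + 3 + 12 = 67; total kept: 11 × 12 − 67 = 65.
The maintenance fund pays out 2.1 × 67 = 140.70 in aggregate.
Group total = 65 + 140.70 = 205.70.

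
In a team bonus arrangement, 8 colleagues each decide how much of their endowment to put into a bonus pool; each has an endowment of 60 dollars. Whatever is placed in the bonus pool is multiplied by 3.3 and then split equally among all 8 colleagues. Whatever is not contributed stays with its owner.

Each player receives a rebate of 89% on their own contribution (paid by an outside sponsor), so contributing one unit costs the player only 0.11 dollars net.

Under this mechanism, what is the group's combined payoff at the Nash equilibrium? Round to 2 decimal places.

The effective private return per unit is now (3.3/8) / 0.11 = 3.7500 > 1, so every player's dominant strategy flips to full contribution.
So the Nash equilibrium is full contribution by all 8; the group earns 8 × (60 × 0.89 + 3.3 × 60) = 2011.20.

2011.20 dollars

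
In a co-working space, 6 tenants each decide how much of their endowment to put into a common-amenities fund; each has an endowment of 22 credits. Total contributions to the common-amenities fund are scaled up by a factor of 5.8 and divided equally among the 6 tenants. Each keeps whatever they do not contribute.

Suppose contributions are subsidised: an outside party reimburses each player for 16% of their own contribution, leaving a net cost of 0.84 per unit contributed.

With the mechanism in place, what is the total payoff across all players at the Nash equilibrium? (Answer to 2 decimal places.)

786.72 credits

Under the mechanism each unit contributed yields (5.8/6) / 0.84 = 1.1508 back to its contributor per unit of net cost, which exceeds 1, making full contribution the dominant choice for everyone.
So the Nash equilibrium is full contribution by all 6; the group earns 6 × (22 × 0.16 + 5.8 × 22) = 786.72.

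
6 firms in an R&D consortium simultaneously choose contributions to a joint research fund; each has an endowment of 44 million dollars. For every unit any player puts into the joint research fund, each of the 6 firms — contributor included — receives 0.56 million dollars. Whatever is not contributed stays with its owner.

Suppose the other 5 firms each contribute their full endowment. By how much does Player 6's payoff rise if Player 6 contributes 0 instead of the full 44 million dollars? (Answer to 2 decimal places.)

Switching from a contribution of 44 to 0 lets Player 6 keep an extra 44 million dollars, but lowers the joint research fund by 44, which costs Player 6 their own share of that drop: 0.56 × 44 = 24.64.
Net gain = 44 − 24.64 = 19.36. The private return per contributed unit (0.56) is below 1, so free-riding is indeed the best response regardless of what the others do.

19.36 million dollars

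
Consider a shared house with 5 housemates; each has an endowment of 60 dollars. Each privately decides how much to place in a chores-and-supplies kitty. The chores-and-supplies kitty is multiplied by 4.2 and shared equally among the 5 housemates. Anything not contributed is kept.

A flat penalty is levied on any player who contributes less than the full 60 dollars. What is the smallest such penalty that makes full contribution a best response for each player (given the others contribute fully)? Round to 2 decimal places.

Given the others contribute fully, the best deviation is to contribute 0 (any partial contribution still incurs the fine and gives up units whose private return 0.8400 is below 1).
Deviating from 60 to 0 saves 60 dollars but forfeits the deviator's share of the drop in the chores-and-supplies kitty: 4.2/5 × 60 = 50.40.
So the deviation gain is 60 − 50.40 = 9.60, and the fine must be at least 9.60 dollars to wipe it out.

9.60 dollars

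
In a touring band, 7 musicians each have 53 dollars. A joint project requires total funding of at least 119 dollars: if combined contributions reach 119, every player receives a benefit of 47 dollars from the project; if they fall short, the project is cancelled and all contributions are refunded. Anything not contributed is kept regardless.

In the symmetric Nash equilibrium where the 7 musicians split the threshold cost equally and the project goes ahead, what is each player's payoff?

83 dollars

Equal share of the threshold: 119/7 = 17.
At this profile no one gains by cutting their contribution: any cut drops the total below 119, the project is cancelled, contributions are refunded, and the deviator ends with 53, which is less than 53 − 17 + 47 = 83. Contributing more than 17 just wastes the excess. So contributing exactly 17 is a best response.
Each player's payoff: 53 − 17 + 47 = 83.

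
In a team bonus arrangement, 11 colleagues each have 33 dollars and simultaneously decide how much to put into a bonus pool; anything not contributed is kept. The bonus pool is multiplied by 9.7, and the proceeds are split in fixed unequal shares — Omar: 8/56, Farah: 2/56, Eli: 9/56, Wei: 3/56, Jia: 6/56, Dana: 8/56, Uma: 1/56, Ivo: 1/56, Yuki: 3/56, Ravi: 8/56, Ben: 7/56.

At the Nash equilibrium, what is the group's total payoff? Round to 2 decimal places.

2085.60 dollars

Player j's private return per contributed unit is 9.7 × (j's share). Contributing is weakly dominant for j when that share is at least 1/9.7 = 0.1031, and contributing 0 is dominant otherwise.
Omar, Eli, Jia, Dana, Ravi and Ben are above the threshold, contributing 33 each; the remaining 5 contribute 0. Total contributed: 198.
The bonus pool pays out 9.7 × 198 = 1920.60 in total (split across the unequal shares, but the aggregate is all that matters for the group sum).
The 5 free-riders keep 33 each, adding 165. Group total = 165 + 1920.60 = 2085.60.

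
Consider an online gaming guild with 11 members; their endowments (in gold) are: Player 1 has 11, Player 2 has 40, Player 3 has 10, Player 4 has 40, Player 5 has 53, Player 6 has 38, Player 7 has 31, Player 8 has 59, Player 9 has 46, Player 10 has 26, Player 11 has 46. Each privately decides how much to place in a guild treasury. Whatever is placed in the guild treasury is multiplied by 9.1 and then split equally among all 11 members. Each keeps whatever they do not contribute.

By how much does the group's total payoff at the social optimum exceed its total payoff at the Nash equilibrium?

The private return per contributed unit is 9.1/11 = 0.8273 < 1 for every player regardless of endowment, so the Nash equilibrium is zero contribution and the group total is Σ E_j = 11 + 40 + 10 + 40 + 53 + 38 + 31 + 59 + 46 + 26 + 46 = 400.
Each contributed unit returns 9.100 to the group, so the social optimum is full contribution by everyone: group total = 9.100 × 400 = 3640.00.
Efficiency loss = (9.100 − 1) × 400 = 3240.00.

3240.00 gold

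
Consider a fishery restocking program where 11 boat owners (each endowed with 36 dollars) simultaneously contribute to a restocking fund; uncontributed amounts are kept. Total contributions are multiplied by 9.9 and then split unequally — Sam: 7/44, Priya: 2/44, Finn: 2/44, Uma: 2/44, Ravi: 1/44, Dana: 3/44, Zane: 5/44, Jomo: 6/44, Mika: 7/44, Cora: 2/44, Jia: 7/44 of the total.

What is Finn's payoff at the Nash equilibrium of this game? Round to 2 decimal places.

117.00 dollars

A player with share s gets back 9.9·s per unit contributed, so full contribution is dominant for anyone with s > 1/9.9 = 0.1010 and zero contribution is dominant for anyone below.
Sam, Zane, Jomo, Mika and Jia are above the threshold, contributing 36 each; the remaining 6 contribute 0. Total contributed: 180.
Finn keeps 36 and receives 9.9 × 180 × 2/44 = 81.00 from the restocking fund, for a payoff of 117.00.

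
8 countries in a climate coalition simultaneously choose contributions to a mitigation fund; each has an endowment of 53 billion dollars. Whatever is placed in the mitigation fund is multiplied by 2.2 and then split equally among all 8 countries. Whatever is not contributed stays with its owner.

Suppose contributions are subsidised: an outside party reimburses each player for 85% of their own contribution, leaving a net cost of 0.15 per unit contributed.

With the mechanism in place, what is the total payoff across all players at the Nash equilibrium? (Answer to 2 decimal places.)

Under the mechanism each unit contributed yields (2.2/8) / 0.15 = 1.8333 back to its contributor per unit of net cost, which exceeds 1, making full contribution the dominant choice for everyone.
So the Nash equilibrium is full contribution by all 8; the group earns 8 × (53 × 0.85 + 2.2 × 53) = 1293.20.

1293.20 billion dollars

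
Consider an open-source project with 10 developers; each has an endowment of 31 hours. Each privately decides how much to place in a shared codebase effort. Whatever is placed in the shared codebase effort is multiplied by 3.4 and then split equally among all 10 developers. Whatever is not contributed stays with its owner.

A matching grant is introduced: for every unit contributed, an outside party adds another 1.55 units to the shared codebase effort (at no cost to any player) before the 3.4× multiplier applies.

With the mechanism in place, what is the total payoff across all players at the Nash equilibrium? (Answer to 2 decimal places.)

310.00 hours

With the mechanism, a contributed unit returns 3.4 × 2.55 / 10 = 0.8670 per unit of net cost — still below 1 — so contributing 0 remains dominant for every player.
Everyone keeps their endowment and the group total is 10 × 31 = 310.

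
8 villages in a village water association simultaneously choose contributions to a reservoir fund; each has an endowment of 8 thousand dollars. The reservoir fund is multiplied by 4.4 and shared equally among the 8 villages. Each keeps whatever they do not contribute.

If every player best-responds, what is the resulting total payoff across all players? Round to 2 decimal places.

64.00 thousand dollars

Each contributed unit returns 4.4/8 = 0.5500 to its contributor — below 1 — so contributing 0 is dominant for every player. At the Nash equilibrium everyone keeps their 8, and the group total is 8 × 8 = 64.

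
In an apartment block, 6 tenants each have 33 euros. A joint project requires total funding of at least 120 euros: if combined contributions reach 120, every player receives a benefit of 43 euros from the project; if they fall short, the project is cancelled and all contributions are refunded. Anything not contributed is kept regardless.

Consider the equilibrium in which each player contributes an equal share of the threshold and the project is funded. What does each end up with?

Equal share of the threshold: 120/6 = 20.
At this profile no one gains by cutting their contribution: any cut drops the total below 120, the project is cancelled, contributions are refunded, and the deviator ends with 33, which is less than 33 − 20 + 43 = 56. Contributing more than 20 just wastes the excess. So contributing exactly 20 is a best response.
Each player's payoff: 33 − 20 + 43 = 56.

56 euros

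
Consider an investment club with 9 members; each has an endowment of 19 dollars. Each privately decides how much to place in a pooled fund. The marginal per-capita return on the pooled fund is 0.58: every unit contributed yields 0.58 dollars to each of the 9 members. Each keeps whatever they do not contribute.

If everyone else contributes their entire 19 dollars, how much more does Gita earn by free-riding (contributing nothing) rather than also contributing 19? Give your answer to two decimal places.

7.98 dollars

Switching from a contribution of 19 to 0 lets Gita keep an extra 19 dollars, but lowers the pooled fund by 19, which costs Gita their own share of that drop: 0.58 × 19 = 11.02.
Net gain = 19 − 11.02 = 7.98. The private return per contributed unit (0.58) is below 1, so free-riding is indeed the best response regardless of what the others do.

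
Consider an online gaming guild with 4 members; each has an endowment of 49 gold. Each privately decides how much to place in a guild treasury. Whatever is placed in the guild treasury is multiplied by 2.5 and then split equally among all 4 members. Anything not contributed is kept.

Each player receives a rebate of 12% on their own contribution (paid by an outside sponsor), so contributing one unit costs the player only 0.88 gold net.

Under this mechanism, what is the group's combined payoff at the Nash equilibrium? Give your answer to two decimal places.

196.00 gold

With the mechanism, a contributed unit returns (2.5/4) / 0.88 = 0.7102 per unit of net cost — still below 1 — so contributing 0 remains dominant for every player.
Everyone keeps their endowment and the group total is 4 × 49 = 196.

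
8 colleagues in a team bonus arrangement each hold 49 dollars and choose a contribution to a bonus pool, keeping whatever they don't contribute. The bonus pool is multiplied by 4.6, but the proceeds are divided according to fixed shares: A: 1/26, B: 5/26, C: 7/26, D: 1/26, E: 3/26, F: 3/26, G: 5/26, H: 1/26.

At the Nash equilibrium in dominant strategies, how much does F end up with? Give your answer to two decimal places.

75.01 dollars

Each unit j contributes comes back to j as 4.6 × (j's share), so j prefers to contribute only if that share exceeds 1/4.6 = 0.2174; otherwise keeping the unit dominates.
The only share above 0.2174 is C's 7/26, contributing 49; the remaining 7 contribute 0. Total contributed: 49.
F keeps 49 and receives 4.6 × 49 × 3/26 = 26.01 from the bonus pool, for a payoff of 75.01.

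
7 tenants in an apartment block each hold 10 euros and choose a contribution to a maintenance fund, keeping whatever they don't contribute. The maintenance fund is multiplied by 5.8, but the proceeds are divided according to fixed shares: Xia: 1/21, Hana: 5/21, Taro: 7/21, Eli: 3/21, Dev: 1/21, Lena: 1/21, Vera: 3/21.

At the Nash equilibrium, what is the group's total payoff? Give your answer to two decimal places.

166.00 euros

For player j, contributing a unit is worthwhile iff 5.8 × (j's share) ≥ 1, i.e. iff j's share is at least 0.1724.
Hana and Taro are above the threshold, contributing 10 each; the remaining 5 contribute 0. Total contributed: 20.
The maintenance fund pays out 5.8 × 20 = 116.00 in total (split across the unequal shares, but the aggregate is all that matters for the group sum).
The 5 free-riders keep 10 each, adding 50. Group total = 50 + 116.00 = 166.00.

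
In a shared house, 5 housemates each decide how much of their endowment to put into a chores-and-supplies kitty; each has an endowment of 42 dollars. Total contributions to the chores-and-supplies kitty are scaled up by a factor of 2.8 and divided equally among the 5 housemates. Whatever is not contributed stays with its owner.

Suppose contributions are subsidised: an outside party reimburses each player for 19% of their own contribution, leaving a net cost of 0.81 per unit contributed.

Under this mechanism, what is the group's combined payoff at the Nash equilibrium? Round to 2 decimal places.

210.00 dollars

With the mechanism, a contributed unit returns (2.8/5) / 0.81 = 0.6914 per unit of net cost — still below 1 — so contributing 0 remains dominant for every player.
At the Nash equilibrium no one contributes; group total payoff = 5 × 42 = 210.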